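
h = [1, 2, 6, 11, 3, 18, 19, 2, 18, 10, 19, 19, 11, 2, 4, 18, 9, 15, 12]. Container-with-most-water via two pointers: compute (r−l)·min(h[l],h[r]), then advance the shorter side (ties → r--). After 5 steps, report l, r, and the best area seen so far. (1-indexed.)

l=1 r=19: min(1,12)*18=18 best=18 *, l++
l=2 r=19: min(2,12)*17=34 best=34 *, l++
l=3 r=19: min(6,12)*16=96 best=96 *, l++
l=4 r=19: min(11,12)*15=165 best=165 *, l++
l=5 r=19: min(3,12)*14=42 best=165, l++

l=6, r=19, best area=165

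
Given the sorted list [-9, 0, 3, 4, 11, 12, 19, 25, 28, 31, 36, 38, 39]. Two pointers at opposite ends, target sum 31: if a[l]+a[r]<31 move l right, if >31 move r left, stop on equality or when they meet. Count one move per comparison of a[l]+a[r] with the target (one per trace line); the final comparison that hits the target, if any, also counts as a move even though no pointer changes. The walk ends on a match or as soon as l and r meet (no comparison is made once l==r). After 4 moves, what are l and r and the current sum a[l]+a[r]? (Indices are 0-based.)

l=0 r=12: -9+39=30 <31, l++
l=1 r=12: 0+39=39 >31, r--
l=1 r=11: 0+38=38 >31, r--
l=1 r=10: 0+36=36 >31, r--

l=1, r=9, sum=31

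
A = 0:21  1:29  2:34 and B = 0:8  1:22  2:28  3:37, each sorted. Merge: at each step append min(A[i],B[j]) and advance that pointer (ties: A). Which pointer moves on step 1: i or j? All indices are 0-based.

i=0 j=0: A[i]=21>B[j]=8 take 8, j++

j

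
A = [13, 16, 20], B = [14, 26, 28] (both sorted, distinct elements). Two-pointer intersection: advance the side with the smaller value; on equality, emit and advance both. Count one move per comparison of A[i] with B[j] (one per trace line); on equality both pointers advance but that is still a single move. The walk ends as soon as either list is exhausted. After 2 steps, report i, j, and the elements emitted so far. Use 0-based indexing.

i=1, j=1, emitted=[]

[i=0,j=0] 13<14 → i++
[i=1,j=0] 16>14 → j++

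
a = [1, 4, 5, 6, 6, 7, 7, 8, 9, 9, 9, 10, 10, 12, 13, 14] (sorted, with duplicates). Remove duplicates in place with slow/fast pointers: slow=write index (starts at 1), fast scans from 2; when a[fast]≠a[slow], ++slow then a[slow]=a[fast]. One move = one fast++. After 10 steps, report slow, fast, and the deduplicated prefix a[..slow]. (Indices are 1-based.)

slow=1 fast=2: a[fast]=4≠a[slow]=1 write a[2]=4, slow++,fast++
slow=2 fast=3: a[fast]=5≠a[slow]=4 write a[3]=5, slow++,fast++
slow=3 fast=4: a[fast]=6≠a[slow]=5 write a[4]=6, slow++,fast++
slow=4 fast=5: a[fast]=6=a[slow] dup, fast++
slow=4 fast=6: a[fast]=7≠a[slow]=6 write a[5]=7, slow++,fast++
slow=5 fast=7: a[fast]=7=a[slow] dup, fast++
slow=5 fast=8: a[fast]=8≠a[slow]=7 write a[6]=8, slow++,fast++
slow=6 fast=9: a[fast]=9≠a[slow]=8 write a[7]=9, slow++,fast++
slow=7 fast=10: a[fast]=9=a[slow] dup, fast++
slow=7 fast=11: a[fast]=9=a[slow] dup, fast++

slow=7, fast=12, prefix=[1, 4, 5, 6, 7, 8, 9]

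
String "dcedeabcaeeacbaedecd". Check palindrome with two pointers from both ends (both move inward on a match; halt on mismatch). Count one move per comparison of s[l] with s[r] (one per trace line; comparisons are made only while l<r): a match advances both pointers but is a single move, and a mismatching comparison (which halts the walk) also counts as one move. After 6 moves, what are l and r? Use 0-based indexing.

l=6, r=13

[0,19] 'd'=='d' → l++,r--
[1,18] 'c'=='c' → l++,r--
[2,17] 'e'=='e' → l++,r--
[3,16] 'd'=='d' → l++,r--
[4,15] 'e'=='e' → l++,r--
[5,14] 'a'=='a' → l++,r--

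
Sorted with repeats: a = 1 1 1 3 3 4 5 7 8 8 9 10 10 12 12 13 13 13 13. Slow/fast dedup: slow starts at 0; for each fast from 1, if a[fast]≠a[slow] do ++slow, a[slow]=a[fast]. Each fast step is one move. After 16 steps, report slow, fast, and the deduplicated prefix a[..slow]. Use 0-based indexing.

slow=0 fast=1: a[fast]=1=a[slow] dup, fast++
slow=0 fast=2: a[fast]=1=a[slow] dup, fast++
slow=0 fast=3: a[fast]=3≠a[slow]=1 write a[1]=3, slow++,fast++
slow=1 fast=4: a[fast]=3=a[slow] dup, fast++
slow=1 fast=5: a[fast]=4≠a[slow]=3 write a[2]=4, slow++,fast++
slow=2 fast=6: a[fast]=5≠a[slow]=4 write a[3]=5, slow++,fast++
slow=3 fast=7: a[fast]=7≠a[slow]=5 write a[4]=7, slow++,fast++
slow=4 fast=8: a[fast]=8≠a[slow]=7 write a[5]=8, slow++,fast++
slow=5 fast=9: a[fast]=8=a[slow] dup, fast++
slow=5 fast=10: a[fast]=9≠a[slow]=8 write a[6]=9, slow++,fast++
slow=6 fast=11: a[fast]=10≠a[slow]=9 write a[7]=10, slow++,fast++
slow=7 fast=12: a[fast]=10=a[slow] dup, fast++
slow=7 fast=13: a[fast]=12≠a[slow]=10 write a[8]=12, slow++,fast++
slow=8 fast=14: a[fast]=12=a[slow] dup, fast++
slow=8 fast=15: a[fast]=13≠a[slow]=12 write a[9]=13, slow++,fast++
slow=9 fast=16: a[fast]=13=a[slow] dup, fast++

slow=9, fast=17, prefix=[1, 3, 4, 5, 7, 8, 9, 10, 12, 13]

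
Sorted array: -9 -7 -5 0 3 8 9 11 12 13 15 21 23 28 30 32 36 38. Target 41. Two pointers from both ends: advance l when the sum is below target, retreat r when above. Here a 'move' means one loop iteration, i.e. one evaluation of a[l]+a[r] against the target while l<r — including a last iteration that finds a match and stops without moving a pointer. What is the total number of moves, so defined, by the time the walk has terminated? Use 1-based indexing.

[1,18] -9+38=29 <41 → l++
[2,18] -7+38=31 <41 → l++
[3,18] -5+38=33 <41 → l++
[4,18] 0+38=38 <41 → l++
[5,18] 3+38=41 → found

5 moves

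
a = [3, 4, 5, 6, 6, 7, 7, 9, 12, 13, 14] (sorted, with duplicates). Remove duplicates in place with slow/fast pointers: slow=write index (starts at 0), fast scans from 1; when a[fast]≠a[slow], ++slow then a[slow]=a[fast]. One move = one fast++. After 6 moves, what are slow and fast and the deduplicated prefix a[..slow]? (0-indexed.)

slow=4, fast=7, prefix=[3, 4, 5, 6, 7]

(s=0,f=1) a[fast]=4≠a[slow]=3 write a[1]=4 → slow++,fast++
(s=1,f=2) a[fast]=5≠a[slow]=4 write a[2]=5 → slow++,fast++
(s=2,f=3) a[fast]=6≠a[slow]=5 write a[3]=6 → slow++,fast++
(s=3,f=4) a[fast]=6=a[slow] dup → fast++
(s=3,f=5) a[fast]=7≠a[slow]=6 write a[4]=7 → slow++,fast++
(s=4,f=6) a[fast]=7=a[slow] dup → fast++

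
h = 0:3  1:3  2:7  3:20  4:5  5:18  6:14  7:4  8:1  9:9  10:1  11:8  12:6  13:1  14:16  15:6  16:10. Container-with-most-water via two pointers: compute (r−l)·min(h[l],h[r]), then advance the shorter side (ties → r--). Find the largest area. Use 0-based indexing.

l=0 r=16: min(3,10)*16=48 best=48 *, l++
l=1 r=16: min(3,10)*15=45 best=48, l++
l=2 r=16: min(7,10)*14=98 best=98 *, l++
l=3 r=16: min(20,10)*13=130 best=130 *, r--
l=3 r=15: min(20,6)*12=72 best=130, r--
l=3 r=14: min(20,16)*11=176 best=176 *, r--
l=3 r=13: min(20,1)*10=10 best=176, r--
l=3 r=12: min(20,6)*9=54 best=176, r--
l=3 r=11: min(20,8)*8=64 best=176, r--
l=3 r=10: min(20,1)*7=7 best=176, r--
l=3 r=9: min(20,9)*6=54 best=176, r--
l=3 r=8: min(20,1)*5=5 best=176, r--
l=3 r=7: min(20,4)*4=16 best=176, r--
l=3 r=6: min(20,14)*3=42 best=176, r--
l=3 r=5: min(20,18)*2=36 best=176, r--
l=3 r=4: min(20,5)*1=5 best=176, r--

max area = 176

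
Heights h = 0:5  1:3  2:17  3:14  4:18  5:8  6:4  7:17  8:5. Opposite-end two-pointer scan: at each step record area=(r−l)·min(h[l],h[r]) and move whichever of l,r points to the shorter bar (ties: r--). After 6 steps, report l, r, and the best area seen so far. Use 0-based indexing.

[0,8] min(5,5)*8=40 best=40 * → r--
[0,7] min(5,17)*7=35 best=40 → l++
[1,7] min(3,17)*6=18 best=40 → l++
[2,7] min(17,17)*5=85 best=85 * → r--
[2,6] min(17,4)*4=16 best=85 → r--
[2,5] min(17,8)*3=24 best=85 → r--

l=2, r=4, best area=85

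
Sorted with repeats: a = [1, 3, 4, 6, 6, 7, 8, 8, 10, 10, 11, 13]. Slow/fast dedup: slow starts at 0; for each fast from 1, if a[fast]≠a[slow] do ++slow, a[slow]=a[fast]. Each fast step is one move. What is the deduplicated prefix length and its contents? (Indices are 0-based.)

length 9; prefix = [1, 3, 4, 6, 7, 8, 10, 11, 13]

(s=0,f=1) a[fast]=3≠a[slow]=1 write a[1]=3 → slow++,fast++
(s=1,f=2) a[fast]=4≠a[slow]=3 write a[2]=4 → slow++,fast++
(s=2,f=3) a[fast]=6≠a[slow]=4 write a[3]=6 → slow++,fast++
(s=3,f=4) a[fast]=6=a[slow] dup → fast++
(s=3,f=5) a[fast]=7≠a[slow]=6 write a[4]=7 → slow++,fast++
(s=4,f=6) a[fast]=8≠a[slow]=7 write a[5]=8 → slow++,fast++
(s=5,f=7) a[fast]=8=a[slow] dup → fast++
(s=5,f=8) a[fast]=10≠a[slow]=8 write a[6]=10 → slow++,fast++
(s=6,f=9) a[fast]=10=a[slow] dup → fast++
(s=6,f=10) a[fast]=11≠a[slow]=10 write a[7]=11 → slow++,fast++
(s=7,f=11) a[fast]=13≠a[slow]=11 write a[8]=13 → slow++,fast++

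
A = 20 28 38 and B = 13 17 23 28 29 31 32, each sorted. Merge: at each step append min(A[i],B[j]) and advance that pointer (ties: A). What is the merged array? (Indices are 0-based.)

[13, 17, 20, 23, 28, 28, 29, 31, 32, 38]

[i=0,j=0] A[i]=20>B[j]=13 take 13 → j++
[i=0,j=1] A[i]=20>B[j]=17 take 17 → j++
[i=0,j=2] A[i]=20<=B[j]=23 take 20 → i++
[i=1,j=2] A[i]=28>B[j]=23 take 23 → j++
[i=1,j=3] A[i]=28<=B[j]=28 take 28 → i++
[i=2,j=3] A[i]=38>B[j]=28 take 28 → j++
[i=2,j=4] A[i]=38>B[j]=29 take 29 → j++
[i=2,j=5] A[i]=38>B[j]=31 take 31 → j++
[i=2,j=6] A[i]=38>B[j]=32 take 32 → j++
[i=2,j=7] B done, take A[i]=38 → i++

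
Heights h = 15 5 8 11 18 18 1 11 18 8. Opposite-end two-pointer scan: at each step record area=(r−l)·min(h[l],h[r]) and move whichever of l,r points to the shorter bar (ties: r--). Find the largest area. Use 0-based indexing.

l=0 r=9: min(15,8)*9=72 best=72 *, r--
l=0 r=8: min(15,18)*8=120 best=120 *, l++
l=1 r=8: min(5,18)*7=35 best=120, l++
l=2 r=8: min(8,18)*6=48 best=120, l++
l=3 r=8: min(11,18)*5=55 best=120, l++
l=4 r=8: min(18,18)*4=72 best=120, r--
l=4 r=7: min(18,11)*3=33 best=120, r--
l=4 r=6: min(18,1)*2=2 best=120, r--
l=4 r=5: min(18,18)*1=18 best=120, r--

max area = 120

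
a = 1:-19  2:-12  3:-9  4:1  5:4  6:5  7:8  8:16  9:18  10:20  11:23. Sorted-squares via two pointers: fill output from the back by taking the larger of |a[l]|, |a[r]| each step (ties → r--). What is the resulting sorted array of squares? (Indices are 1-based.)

[1, 16, 25, 64, 81, 144, 256, 324, 361, 400, 529]

[1,11] |-19|<=|23| out[11]=529 → r--
[1,10] |-19|<=|20| out[10]=400 → r--
[1,9] |-19|>|18| out[9]=361 → l++
[2,9] |-12|<=|18| out[8]=324 → r--
[2,8] |-12|<=|16| out[7]=256 → r--
[2,7] |-12|>|8| out[6]=144 → l++
[3,7] |-9|>|8| out[5]=81 → l++
[4,7] |1|<=|8| out[4]=64 → r--
[4,6] |1|<=|5| out[3]=25 → r--
[4,5] |1|<=|4| out[2]=16 → r--
[4,4] |1|<=|1| out[1]=1 → r--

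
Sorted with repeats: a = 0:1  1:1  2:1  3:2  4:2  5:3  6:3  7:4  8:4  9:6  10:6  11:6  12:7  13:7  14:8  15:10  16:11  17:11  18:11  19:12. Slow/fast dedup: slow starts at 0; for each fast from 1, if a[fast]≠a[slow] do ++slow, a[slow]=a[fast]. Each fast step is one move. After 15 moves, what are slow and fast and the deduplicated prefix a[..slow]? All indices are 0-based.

(s=0,f=1) a[fast]=1=a[slow] dup → fast++
(s=0,f=2) a[fast]=1=a[slow] dup → fast++
(s=0,f=3) a[fast]=2≠a[slow]=1 write a[1]=2 → slow++,fast++
(s=1,f=4) a[fast]=2=a[slow] dup → fast++
(s=1,f=5) a[fast]=3≠a[slow]=2 write a[2]=3 → slow++,fast++
(s=2,f=6) a[fast]=3=a[slow] dup → fast++
(s=2,f=7) a[fast]=4≠a[slow]=3 write a[3]=4 → slow++,fast++
(s=3,f=8) a[fast]=4=a[slow] dup → fast++
(s=3,f=9) a[fast]=6≠a[slow]=4 write a[4]=6 → slow++,fast++
(s=4,f=10) a[fast]=6=a[slow] dup → fast++
(s=4,f=11) a[fast]=6=a[slow] dup → fast++
(s=4,f=12) a[fast]=7≠a[slow]=6 write a[5]=7 → slow++,fast++
(s=5,f=13) a[fast]=7=a[slow] dup → fast++
(s=5,f=14) a[fast]=8≠a[slow]=7 write a[6]=8 → slow++,fast++
(s=6,f=15) a[fast]=10≠a[slow]=8 write a[7]=10 → slow++,fast++

slow=7, fast=16, prefix=[1, 2, 3, 4, 6, 7, 8, 10]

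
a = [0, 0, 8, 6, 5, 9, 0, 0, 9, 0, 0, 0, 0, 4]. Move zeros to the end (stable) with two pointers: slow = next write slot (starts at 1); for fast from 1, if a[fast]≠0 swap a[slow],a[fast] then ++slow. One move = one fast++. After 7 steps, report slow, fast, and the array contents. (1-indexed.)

slow=1 fast=1: a[fast]=0, fast++
slow=1 fast=2: a[fast]=0, fast++
slow=1 fast=3: a[fast]=8≠0 swap→a[1]=8, slow++,fast++
slow=2 fast=4: a[fast]=6≠0 swap→a[2]=6, slow++,fast++
slow=3 fast=5: a[fast]=5≠0 swap→a[3]=5, slow++,fast++
slow=4 fast=6: a[fast]=9≠0 swap→a[4]=9, slow++,fast++
slow=5 fast=7: a[fast]=0, fast++

slow=5, fast=8, a=[8, 6, 5, 9, 0, 0, 0, 0, 9, 0, 0, 0, 0, 4]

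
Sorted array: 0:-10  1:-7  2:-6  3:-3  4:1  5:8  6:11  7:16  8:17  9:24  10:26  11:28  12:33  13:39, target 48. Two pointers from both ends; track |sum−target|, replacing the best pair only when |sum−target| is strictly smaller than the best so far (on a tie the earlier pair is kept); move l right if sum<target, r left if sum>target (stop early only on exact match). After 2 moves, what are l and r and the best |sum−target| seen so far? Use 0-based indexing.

[0,13] -10+39=29 d=19 * → l++
[1,13] -7+39=32 d=16 * → l++

l=2, r=13, best |Δ|=16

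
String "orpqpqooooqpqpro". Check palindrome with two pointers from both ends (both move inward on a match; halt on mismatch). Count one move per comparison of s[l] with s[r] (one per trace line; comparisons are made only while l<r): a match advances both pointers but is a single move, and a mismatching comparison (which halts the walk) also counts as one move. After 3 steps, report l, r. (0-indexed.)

l=0 r=15: 'o'=='o', l++,r--
l=1 r=14: 'r'=='r', l++,r--
l=2 r=13: 'p'=='p', l++,r--

l=3, r=12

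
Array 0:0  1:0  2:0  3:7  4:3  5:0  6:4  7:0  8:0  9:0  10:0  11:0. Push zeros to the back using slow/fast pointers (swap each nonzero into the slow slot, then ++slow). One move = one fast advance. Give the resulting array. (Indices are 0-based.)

[7, 3, 4, 0, 0, 0, 0, 0, 0, 0, 0, 0]

slow=0 fast=0: a[fast]=0, fast++
slow=0 fast=1: a[fast]=0, fast++
slow=0 fast=2: a[fast]=0, fast++
slow=0 fast=3: a[fast]=7≠0 swap→a[0]=7, slow++,fast++
slow=1 fast=4: a[fast]=3≠0 swap→a[1]=3, slow++,fast++
slow=2 fast=5: a[fast]=0, fast++
slow=2 fast=6: a[fast]=4≠0 swap→a[2]=4, slow++,fast++
slow=3 fast=7: a[fast]=0, fast++
slow=3 fast=8: a[fast]=0, fast++
slow=3 fast=9: a[fast]=0, fast++
slow=3 fast=10: a[fast]=0, fast++
slow=3 fast=11: a[fast]=0, fast++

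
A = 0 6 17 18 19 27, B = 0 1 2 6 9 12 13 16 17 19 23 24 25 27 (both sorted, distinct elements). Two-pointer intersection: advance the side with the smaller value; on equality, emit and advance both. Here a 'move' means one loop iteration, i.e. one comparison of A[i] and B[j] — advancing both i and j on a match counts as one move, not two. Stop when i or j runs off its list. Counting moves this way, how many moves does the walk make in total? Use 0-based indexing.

15 moves

[i=0,j=0] 0==0 emit → i++,j++
[i=1,j=1] 6>1 → j++
[i=1,j=2] 6>2 → j++
[i=1,j=3] 6==6 emit → i++,j++
[i=2,j=4] 17>9 → j++
[i=2,j=5] 17>12 → j++
[i=2,j=6] 17>13 → j++
[i=2,j=7] 17>16 → j++
[i=2,j=8] 17==17 emit → i++,j++
[i=3,j=9] 18<19 → i++
[i=4,j=9] 19==19 emit → i++,j++
[i=5,j=10] 27>23 → j++
[i=5,j=11] 27>24 → j++
[i=5,j=12] 27>25 → j++
[i=5,j=13] 27==27 emit → i++,j++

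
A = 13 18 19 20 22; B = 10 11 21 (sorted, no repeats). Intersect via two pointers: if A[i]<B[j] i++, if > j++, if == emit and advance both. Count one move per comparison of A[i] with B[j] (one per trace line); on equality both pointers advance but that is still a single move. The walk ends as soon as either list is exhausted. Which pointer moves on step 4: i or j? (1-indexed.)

[i=1,j=1] 13>10 → j++
[i=1,j=2] 13>11 → j++
[i=1,j=3] 13<21 → i++
[i=2,j=3] 18<21 → i++

i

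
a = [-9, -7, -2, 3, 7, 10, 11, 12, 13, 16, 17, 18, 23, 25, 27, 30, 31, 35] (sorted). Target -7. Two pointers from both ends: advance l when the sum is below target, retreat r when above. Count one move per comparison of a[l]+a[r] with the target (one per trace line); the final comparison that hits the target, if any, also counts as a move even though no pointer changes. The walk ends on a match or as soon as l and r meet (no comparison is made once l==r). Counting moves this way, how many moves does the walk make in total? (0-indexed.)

17 moves

l=0 r=17: -9+35=26 >-7, r--
l=0 r=16: -9+31=22 >-7, r--
l=0 r=15: -9+30=21 >-7, r--
l=0 r=14: -9+27=18 >-7, r--
l=0 r=13: -9+25=16 >-7, r--
l=0 r=12: -9+23=14 >-7, r--
l=0 r=11: -9+18=9 >-7, r--
l=0 r=10: -9+17=8 >-7, r--
l=0 r=9: -9+16=7 >-7, r--
l=0 r=8: -9+13=4 >-7, r--
l=0 r=7: -9+12=3 >-7, r--
l=0 r=6: -9+11=2 >-7, r--
l=0 r=5: -9+10=1 >-7, r--
l=0 r=4: -9+7=-2 >-7, r--
l=0 r=3: -9+3=-6 >-7, r--
l=0 r=2: -9+-2=-11 <-7, l++
l=1 r=2: -7+-2=-9 <-7, l++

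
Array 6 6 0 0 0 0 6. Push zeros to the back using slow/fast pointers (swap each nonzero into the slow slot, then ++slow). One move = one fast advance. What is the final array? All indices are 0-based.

[6, 6, 6, 0, 0, 0, 0]

(s=0,f=0) a[fast]=6≠0 swap→a[0]=6 → slow++,fast++
(s=1,f=1) a[fast]=6≠0 swap→a[1]=6 → slow++,fast++
(s=2,f=2) a[fast]=0 → fast++
(s=2,f=3) a[fast]=0 → fast++
(s=2,f=4) a[fast]=0 → fast++
(s=2,f=5) a[fast]=0 → fast++
(s=2,f=6) a[fast]=6≠0 swap→a[2]=6 → slow++,fast++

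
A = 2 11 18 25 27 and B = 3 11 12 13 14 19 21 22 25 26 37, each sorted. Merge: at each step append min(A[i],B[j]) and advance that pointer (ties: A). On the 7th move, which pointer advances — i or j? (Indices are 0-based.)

j

[i=0,j=0] A[i]=2<=B[j]=3 take 2 → i++
[i=1,j=0] A[i]=11>B[j]=3 take 3 → j++
[i=1,j=1] A[i]=11<=B[j]=11 take 11 → i++
[i=2,j=1] A[i]=18>B[j]=11 take 11 → j++
[i=2,j=2] A[i]=18>B[j]=12 take 12 → j++
[i=2,j=3] A[i]=18>B[j]=13 take 13 → j++
[i=2,j=4] A[i]=18>B[j]=14 take 14 → j++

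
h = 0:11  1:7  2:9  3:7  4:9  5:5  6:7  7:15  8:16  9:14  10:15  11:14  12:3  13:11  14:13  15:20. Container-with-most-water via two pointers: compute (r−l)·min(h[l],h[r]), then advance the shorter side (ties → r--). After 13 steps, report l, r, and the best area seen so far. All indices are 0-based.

l=13, r=15, best area=165

[0,15] min(11,20)*15=165 best=165 * → l++
[1,15] min(7,20)*14=98 best=165 → l++
[2,15] min(9,20)*13=117 best=165 → l++
[3,15] min(7,20)*12=84 best=165 → l++
[4,15] min(9,20)*11=99 best=165 → l++
[5,15] min(5,20)*10=50 best=165 → l++
[6,15] min(7,20)*9=63 best=165 → l++
[7,15] min(15,20)*8=120 best=165 → l++
[8,15] min(16,20)*7=112 best=165 → l++
[9,15] min(14,20)*6=84 best=165 → l++
[10,15] min(15,20)*5=75 best=165 → l++
[11,15] min(14,20)*4=56 best=165 → l++
[12,15] min(3,20)*3=9 best=165 → l++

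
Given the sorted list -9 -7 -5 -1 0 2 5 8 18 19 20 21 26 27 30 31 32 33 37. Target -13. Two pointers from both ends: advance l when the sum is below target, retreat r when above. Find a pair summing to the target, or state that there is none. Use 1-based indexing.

[1,19] -9+37=28 >-13 → r--
[1,18] -9+33=24 >-13 → r--
[1,17] -9+32=23 >-13 → r--
[1,16] -9+31=22 >-13 → r--
[1,15] -9+30=21 >-13 → r--
[1,14] -9+27=18 >-13 → r--
[1,13] -9+26=17 >-13 → r--
[1,12] -9+21=12 >-13 → r--
[1,11] -9+20=11 >-13 → r--
[1,10] -9+19=10 >-13 → r--
[1,9] -9+18=9 >-13 → r--
[1,8] -9+8=-1 >-13 → r--
[1,7] -9+5=-4 >-13 → r--
[1,6] -9+2=-7 >-13 → r--
[1,5] -9+0=-9 >-13 → r--
[1,4] -9+-1=-10 >-13 → r--
[1,3] -9+-5=-14 <-13 → l++
[2,3] -7+-5=-12 >-13 → r--

no pair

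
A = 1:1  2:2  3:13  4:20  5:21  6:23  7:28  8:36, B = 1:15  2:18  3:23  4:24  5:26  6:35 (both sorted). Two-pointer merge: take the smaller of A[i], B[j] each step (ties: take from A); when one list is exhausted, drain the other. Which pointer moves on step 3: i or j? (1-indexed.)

[i=1,j=1] A[i]=1<=B[j]=15 take 1 → i++
[i=2,j=1] A[i]=2<=B[j]=15 take 2 → i++
[i=3,j=1] A[i]=13<=B[j]=15 take 13 → i++

i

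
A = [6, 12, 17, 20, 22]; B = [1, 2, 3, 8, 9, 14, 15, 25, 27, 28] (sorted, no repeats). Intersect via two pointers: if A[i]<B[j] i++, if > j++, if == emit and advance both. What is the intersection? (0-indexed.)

[i=0,j=0] 6>1 → j++
[i=0,j=1] 6>2 → j++
[i=0,j=2] 6>3 → j++
[i=0,j=3] 6<8 → i++
[i=1,j=3] 12>8 → j++
[i=1,j=4] 12>9 → j++
[i=1,j=5] 12<14 → i++
[i=2,j=5] 17>14 → j++
[i=2,j=6] 17>15 → j++
[i=2,j=7] 17<25 → i++
[i=3,j=7] 20<25 → i++
[i=4,j=7] 22<25 → i++

intersection = []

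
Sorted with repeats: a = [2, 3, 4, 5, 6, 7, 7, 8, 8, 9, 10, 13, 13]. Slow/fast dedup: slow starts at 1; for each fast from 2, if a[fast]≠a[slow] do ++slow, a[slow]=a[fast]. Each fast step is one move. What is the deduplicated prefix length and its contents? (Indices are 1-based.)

length 10; prefix = [2, 3, 4, 5, 6, 7, 8, 9, 10, 13]

slow=1 fast=2: a[fast]=3≠a[slow]=2 write a[2]=3, slow++,fast++
slow=2 fast=3: a[fast]=4≠a[slow]=3 write a[3]=4, slow++,fast++
slow=3 fast=4: a[fast]=5≠a[slow]=4 write a[4]=5, slow++,fast++
slow=4 fast=5: a[fast]=6≠a[slow]=5 write a[5]=6, slow++,fast++
slow=5 fast=6: a[fast]=7≠a[slow]=6 write a[6]=7, slow++,fast++
slow=6 fast=7: a[fast]=7=a[slow] dup, fast++
slow=6 fast=8: a[fast]=8≠a[slow]=7 write a[7]=8, slow++,fast++
slow=7 fast=9: a[fast]=8=a[slow] dup, fast++
slow=7 fast=10: a[fast]=9≠a[slow]=8 write a[8]=9, slow++,fast++
slow=8 fast=11: a[fast]=10≠a[slow]=9 write a[9]=10, slow++,fast++
slow=9 fast=12: a[fast]=13≠a[slow]=10 write a[10]=13, slow++,fast++
slow=10 fast=13: a[fast]=13=a[slow] dup, fast++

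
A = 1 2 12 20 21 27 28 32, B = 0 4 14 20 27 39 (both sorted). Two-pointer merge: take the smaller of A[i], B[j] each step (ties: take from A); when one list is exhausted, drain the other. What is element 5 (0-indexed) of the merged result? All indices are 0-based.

merged[5] = 14

[i=0,j=0] A[i]=1>B[j]=0 take 0 → j++
[i=0,j=1] A[i]=1<=B[j]=4 take 1 → i++
[i=1,j=1] A[i]=2<=B[j]=4 take 2 → i++
[i=2,j=1] A[i]=12>B[j]=4 take 4 → j++
[i=2,j=2] A[i]=12<=B[j]=14 take 12 → i++
[i=3,j=2] A[i]=20>B[j]=14 take 14 → j++
[i=3,j=3] A[i]=20<=B[j]=20 take 20 → i++
[i=4,j=3] A[i]=21>B[j]=20 take 20 → j++
[i=4,j=4] A[i]=21<=B[j]=27 take 21 → i++
[i=5,j=4] A[i]=27<=B[j]=27 take 27 → i++
[i=6,j=4] A[i]=28>B[j]=27 take 27 → j++
[i=6,j=5] A[i]=28<=B[j]=39 take 28 → i++
[i=7,j=5] A[i]=32<=B[j]=39 take 32 → i++
[i=8,j=5] A done, take B[j]=39 → j++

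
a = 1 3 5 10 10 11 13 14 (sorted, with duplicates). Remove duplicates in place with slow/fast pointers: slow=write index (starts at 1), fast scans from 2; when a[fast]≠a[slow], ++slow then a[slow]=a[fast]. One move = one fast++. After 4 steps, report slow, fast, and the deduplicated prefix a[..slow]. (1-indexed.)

(s=1,f=2) a[fast]=3≠a[slow]=1 write a[2]=3 → slow++,fast++
(s=2,f=3) a[fast]=5≠a[slow]=3 write a[3]=5 → slow++,fast++
(s=3,f=4) a[fast]=10≠a[slow]=5 write a[4]=10 → slow++,fast++
(s=4,f=5) a[fast]=10=a[slow] dup → fast++

slow=4, fast=6, prefix=[1, 3, 5, 10]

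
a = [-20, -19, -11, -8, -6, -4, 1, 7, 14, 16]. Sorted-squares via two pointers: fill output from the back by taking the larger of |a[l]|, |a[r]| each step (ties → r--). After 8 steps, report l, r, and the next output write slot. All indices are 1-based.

[1,10] |-20|>|16| out[10]=400 → l++
[2,10] |-19|>|16| out[9]=361 → l++
[3,10] |-11|<=|16| out[8]=256 → r--
[3,9] |-11|<=|14| out[7]=196 → r--
[3,8] |-11|>|7| out[6]=121 → l++
[4,8] |-8|>|7| out[5]=64 → l++
[5,8] |-6|<=|7| out[4]=49 → r--
[5,7] |-6|>|1| out[3]=36 → l++

l=6, r=7, next write slot=2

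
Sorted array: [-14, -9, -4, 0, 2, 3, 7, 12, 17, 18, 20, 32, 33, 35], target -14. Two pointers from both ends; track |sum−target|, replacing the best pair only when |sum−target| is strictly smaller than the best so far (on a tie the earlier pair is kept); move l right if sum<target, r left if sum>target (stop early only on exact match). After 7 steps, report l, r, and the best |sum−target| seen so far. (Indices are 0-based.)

l=0 r=13: -14+35=21 d=35 *, r--
l=0 r=12: -14+33=19 d=33 *, r--
l=0 r=11: -14+32=18 d=32 *, r--
l=0 r=10: -14+20=6 d=20 *, r--
l=0 r=9: -14+18=4 d=18 *, r--
l=0 r=8: -14+17=3 d=17 *, r--
l=0 r=7: -14+12=-2 d=12 *, r--

l=0, r=6, best |Δ|=12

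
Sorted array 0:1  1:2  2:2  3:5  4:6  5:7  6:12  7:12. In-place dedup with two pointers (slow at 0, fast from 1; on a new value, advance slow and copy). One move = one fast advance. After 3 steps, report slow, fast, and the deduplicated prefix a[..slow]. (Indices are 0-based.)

(s=0,f=1) a[fast]=2≠a[slow]=1 write a[1]=2 → slow++,fast++
(s=1,f=2) a[fast]=2=a[slow] dup → fast++
(s=1,f=3) a[fast]=5≠a[slow]=2 write a[2]=5 → slow++,fast++

slow=2, fast=4, prefix=[1, 2, 5]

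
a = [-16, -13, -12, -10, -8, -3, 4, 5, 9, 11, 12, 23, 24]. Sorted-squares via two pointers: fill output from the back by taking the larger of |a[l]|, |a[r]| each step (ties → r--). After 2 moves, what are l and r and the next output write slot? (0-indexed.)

l=0, r=10, next write slot=10

[0,12] |-16|<=|24| out[12]=576 → r--
[0,11] |-16|<=|23| out[11]=529 → r--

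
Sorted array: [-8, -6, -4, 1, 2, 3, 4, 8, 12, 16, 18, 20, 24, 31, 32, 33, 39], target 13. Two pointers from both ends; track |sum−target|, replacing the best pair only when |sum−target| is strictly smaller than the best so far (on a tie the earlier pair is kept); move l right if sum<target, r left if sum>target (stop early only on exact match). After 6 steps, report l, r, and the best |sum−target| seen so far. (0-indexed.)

l=1, r=11, best |Δ|=1

l=0 r=16: -8+39=31 d=18 *, r--
l=0 r=15: -8+33=25 d=12 *, r--
l=0 r=14: -8+32=24 d=11 *, r--
l=0 r=13: -8+31=23 d=10 *, r--
l=0 r=12: -8+24=16 d=3 *, r--
l=0 r=11: -8+20=12 d=1 *, l++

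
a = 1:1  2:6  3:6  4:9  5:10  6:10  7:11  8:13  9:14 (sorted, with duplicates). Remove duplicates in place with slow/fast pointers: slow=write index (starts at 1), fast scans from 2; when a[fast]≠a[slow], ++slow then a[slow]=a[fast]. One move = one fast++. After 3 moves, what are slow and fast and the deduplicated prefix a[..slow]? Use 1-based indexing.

(s=1,f=2) a[fast]=6≠a[slow]=1 write a[2]=6 → slow++,fast++
(s=2,f=3) a[fast]=6=a[slow] dup → fast++
(s=2,f=4) a[fast]=9≠a[slow]=6 write a[3]=9 → slow++,fast++

slow=3, fast=5, prefix=[1, 6, 9]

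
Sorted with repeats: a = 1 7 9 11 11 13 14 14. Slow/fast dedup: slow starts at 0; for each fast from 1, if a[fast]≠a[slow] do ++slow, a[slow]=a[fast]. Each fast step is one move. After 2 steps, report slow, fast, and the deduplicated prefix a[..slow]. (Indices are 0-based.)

(s=0,f=1) a[fast]=7≠a[slow]=1 write a[1]=7 → slow++,fast++
(s=1,f=2) a[fast]=9≠a[slow]=7 write a[2]=9 → slow++,fast++

slow=2, fast=3, prefix=[1, 7, 9]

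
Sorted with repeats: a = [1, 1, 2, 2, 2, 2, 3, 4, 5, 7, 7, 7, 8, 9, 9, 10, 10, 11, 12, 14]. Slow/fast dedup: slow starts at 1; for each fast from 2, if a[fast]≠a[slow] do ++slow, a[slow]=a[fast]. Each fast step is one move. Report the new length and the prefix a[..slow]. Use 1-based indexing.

slow=1 fast=2: a[fast]=1=a[slow] dup, fast++
slow=1 fast=3: a[fast]=2≠a[slow]=1 write a[2]=2, slow++,fast++
slow=2 fast=4: a[fast]=2=a[slow] dup, fast++
slow=2 fast=5: a[fast]=2=a[slow] dup, fast++
slow=2 fast=6: a[fast]=2=a[slow] dup, fast++
slow=2 fast=7: a[fast]=3≠a[slow]=2 write a[3]=3, slow++,fast++
slow=3 fast=8: a[fast]=4≠a[slow]=3 write a[4]=4, slow++,fast++
slow=4 fast=9: a[fast]=5≠a[slow]=4 write a[5]=5, slow++,fast++
slow=5 fast=10: a[fast]=7≠a[slow]=5 write a[6]=7, slow++,fast++
slow=6 fast=11: a[fast]=7=a[slow] dup, fast++
slow=6 fast=12: a[fast]=7=a[slow] dup, fast++
slow=6 fast=13: a[fast]=8≠a[slow]=7 write a[7]=8, slow++,fast++
slow=7 fast=14: a[fast]=9≠a[slow]=8 write a[8]=9, slow++,fast++
slow=8 fast=15: a[fast]=9=a[slow] dup, fast++
slow=8 fast=16: a[fast]=10≠a[slow]=9 write a[9]=10, slow++,fast++
slow=9 fast=17: a[fast]=10=a[slow] dup, fast++
slow=9 fast=18: a[fast]=11≠a[slow]=10 write a[10]=11, slow++,fast++
slow=10 fast=19: a[fast]=12≠a[slow]=11 write a[11]=12, slow++,fast++
slow=11 fast=20: a[fast]=14≠a[slow]=12 write a[12]=14, slow++,fast++

length 12; prefix = [1, 2, 3, 4, 5, 7, 8, 9, 10, 11, 12, 14]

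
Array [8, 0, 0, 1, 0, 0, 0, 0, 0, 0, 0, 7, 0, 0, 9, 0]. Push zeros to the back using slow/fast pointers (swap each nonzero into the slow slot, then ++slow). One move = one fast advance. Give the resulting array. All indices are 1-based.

[8, 1, 7, 9, 0, 0, 0, 0, 0, 0, 0, 0, 0, 0, 0, 0]

(s=1,f=1) a[fast]=8≠0 swap→a[1]=8 → slow++,fast++
(s=2,f=2) a[fast]=0 → fast++
(s=2,f=3) a[fast]=0 → fast++
(s=2,f=4) a[fast]=1≠0 swap→a[2]=1 → slow++,fast++
(s=3,f=5) a[fast]=0 → fast++
(s=3,f=6) a[fast]=0 → fast++
(s=3,f=7) a[fast]=0 → fast++
(s=3,f=8) a[fast]=0 → fast++
(s=3,f=9) a[fast]=0 → fast++
(s=3,f=10) a[fast]=0 → fast++
(s=3,f=11) a[fast]=0 → fast++
(s=3,f=12) a[fast]=7≠0 swap→a[3]=7 → slow++,fast++
(s=4,f=13) a[fast]=0 → fast++
(s=4,f=14) a[fast]=0 → fast++
(s=4,f=15) a[fast]=9≠0 swap→a[4]=9 → slow++,fast++
(s=5,f=16) a[fast]=0 → fast++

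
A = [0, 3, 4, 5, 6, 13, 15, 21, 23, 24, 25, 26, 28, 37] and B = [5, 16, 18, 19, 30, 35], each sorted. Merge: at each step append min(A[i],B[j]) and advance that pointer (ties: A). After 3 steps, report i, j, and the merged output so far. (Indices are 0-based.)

i=3, j=0, merged so far=[0, 3, 4]

i=0 j=0: A[i]=0<=B[j]=5 take 0, i++
i=1 j=0: A[i]=3<=B[j]=5 take 3, i++
i=2 j=0: A[i]=4<=B[j]=5 take 4, i++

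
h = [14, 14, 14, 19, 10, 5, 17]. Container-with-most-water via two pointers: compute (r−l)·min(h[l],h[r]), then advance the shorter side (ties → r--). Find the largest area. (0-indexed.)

[0,6] min(14,17)*6=84 best=84 * → l++
[1,6] min(14,17)*5=70 best=84 → l++
[2,6] min(14,17)*4=56 best=84 → l++
[3,6] min(19,17)*3=51 best=84 → r--
[3,5] min(19,5)*2=10 best=84 → r--
[3,4] min(19,10)*1=10 best=84 → r--

max area = 84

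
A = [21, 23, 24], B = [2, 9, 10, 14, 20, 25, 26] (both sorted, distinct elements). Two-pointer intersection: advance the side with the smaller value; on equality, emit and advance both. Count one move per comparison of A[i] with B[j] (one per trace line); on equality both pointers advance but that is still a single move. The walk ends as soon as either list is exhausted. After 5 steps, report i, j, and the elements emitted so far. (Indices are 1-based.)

i=1, j=6, emitted=[]

[i=1,j=1] 21>2 → j++
[i=1,j=2] 21>9 → j++
[i=1,j=3] 21>10 → j++
[i=1,j=4] 21>14 → j++
[i=1,j=5] 21>20 → j++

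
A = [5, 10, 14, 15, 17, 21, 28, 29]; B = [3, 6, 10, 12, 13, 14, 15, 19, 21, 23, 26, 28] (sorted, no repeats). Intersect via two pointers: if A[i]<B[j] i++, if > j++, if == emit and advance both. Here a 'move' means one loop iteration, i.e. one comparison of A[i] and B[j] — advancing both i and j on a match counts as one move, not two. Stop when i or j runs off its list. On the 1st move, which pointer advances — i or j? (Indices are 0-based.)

[i=0,j=0] 5>3 → j++

j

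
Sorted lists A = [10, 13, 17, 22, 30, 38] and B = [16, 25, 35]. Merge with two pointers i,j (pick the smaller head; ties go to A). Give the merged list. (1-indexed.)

[i=1,j=1] A[i]=10<=B[j]=16 take 10 → i++
[i=2,j=1] A[i]=13<=B[j]=16 take 13 → i++
[i=3,j=1] A[i]=17>B[j]=16 take 16 → j++
[i=3,j=2] A[i]=17<=B[j]=25 take 17 → i++
[i=4,j=2] A[i]=22<=B[j]=25 take 22 → i++
[i=5,j=2] A[i]=30>B[j]=25 take 25 → j++
[i=5,j=3] A[i]=30<=B[j]=35 take 30 → i++
[i=6,j=3] A[i]=38>B[j]=35 take 35 → j++
[i=6,j=4] B done, take A[i]=38 → i++

[10, 13, 16, 17, 22, 25, 30, 35, 38]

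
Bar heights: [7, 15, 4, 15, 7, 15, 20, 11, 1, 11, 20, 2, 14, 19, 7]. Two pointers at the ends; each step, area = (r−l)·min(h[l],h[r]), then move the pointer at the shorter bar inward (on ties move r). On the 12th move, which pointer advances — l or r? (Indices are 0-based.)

l=0 r=14: min(7,7)*14=98 best=98 *, r--
l=0 r=13: min(7,19)*13=91 best=98, l++
l=1 r=13: min(15,19)*12=180 best=180 *, l++
l=2 r=13: min(4,19)*11=44 best=180, l++
l=3 r=13: min(15,19)*10=150 best=180, l++
l=4 r=13: min(7,19)*9=63 best=180, l++
l=5 r=13: min(15,19)*8=120 best=180, l++
l=6 r=13: min(20,19)*7=133 best=180, r--
l=6 r=12: min(20,14)*6=84 best=180, r--
l=6 r=11: min(20,2)*5=10 best=180, r--
l=6 r=10: min(20,20)*4=80 best=180, r--
l=6 r=9: min(20,11)*3=33 best=180, r--

r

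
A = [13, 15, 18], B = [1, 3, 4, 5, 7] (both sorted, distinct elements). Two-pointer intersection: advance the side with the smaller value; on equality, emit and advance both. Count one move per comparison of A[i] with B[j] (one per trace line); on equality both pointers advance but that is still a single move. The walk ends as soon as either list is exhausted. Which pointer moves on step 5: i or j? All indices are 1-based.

[i=1,j=1] 13>1 → j++
[i=1,j=2] 13>3 → j++
[i=1,j=3] 13>4 → j++
[i=1,j=4] 13>5 → j++
[i=1,j=5] 13>7 → j++

j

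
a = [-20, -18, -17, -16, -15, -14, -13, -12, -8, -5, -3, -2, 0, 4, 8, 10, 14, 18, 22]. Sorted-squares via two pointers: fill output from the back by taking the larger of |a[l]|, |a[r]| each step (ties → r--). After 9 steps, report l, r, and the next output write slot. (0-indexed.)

l=6, r=15, next write slot=9

[0,18] |-20|<=|22| out[18]=484 → r--
[0,17] |-20|>|18| out[17]=400 → l++
[1,17] |-18|<=|18| out[16]=324 → r--
[1,16] |-18|>|14| out[15]=324 → l++
[2,16] |-17|>|14| out[14]=289 → l++
[3,16] |-16|>|14| out[13]=256 → l++
[4,16] |-15|>|14| out[12]=225 → l++
[5,16] |-14|<=|14| out[11]=196 → r--
[5,15] |-14|>|10| out[10]=196 → l++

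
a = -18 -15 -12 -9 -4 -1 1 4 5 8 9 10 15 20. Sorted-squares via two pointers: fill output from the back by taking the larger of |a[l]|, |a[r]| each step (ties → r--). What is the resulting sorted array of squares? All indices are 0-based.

[1, 1, 16, 16, 25, 64, 81, 81, 100, 144, 225, 225, 324, 400]

[0,13] |-18|<=|20| out[13]=400 → r--
[0,12] |-18|>|15| out[12]=324 → l++
[1,12] |-15|<=|15| out[11]=225 → r--
[1,11] |-15|>|10| out[10]=225 → l++
[2,11] |-12|>|10| out[9]=144 → l++
[3,11] |-9|<=|10| out[8]=100 → r--
[3,10] |-9|<=|9| out[7]=81 → r--
[3,9] |-9|>|8| out[6]=81 → l++
[4,9] |-4|<=|8| out[5]=64 → r--
[4,8] |-4|<=|5| out[4]=25 → r--
[4,7] |-4|<=|4| out[3]=16 → r--
[4,6] |-4|>|1| out[2]=16 → l++
[5,6] |-1|<=|1| out[1]=1 → r--
[5,5] |-1|<=|-1| out[0]=1 → r--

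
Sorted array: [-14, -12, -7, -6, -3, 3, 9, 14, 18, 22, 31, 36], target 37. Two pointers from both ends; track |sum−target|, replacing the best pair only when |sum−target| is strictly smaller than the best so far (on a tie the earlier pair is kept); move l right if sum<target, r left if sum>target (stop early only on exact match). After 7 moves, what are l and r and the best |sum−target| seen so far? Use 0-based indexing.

l=0 r=11: -14+36=22 d=15 *, l++
l=1 r=11: -12+36=24 d=13 *, l++
l=2 r=11: -7+36=29 d=8 *, l++
l=3 r=11: -6+36=30 d=7 *, l++
l=4 r=11: -3+36=33 d=4 *, l++
l=5 r=11: 3+36=39 d=2 *, r--
l=5 r=10: 3+31=34 d=3, l++

l=6, r=10, best |Δ|=2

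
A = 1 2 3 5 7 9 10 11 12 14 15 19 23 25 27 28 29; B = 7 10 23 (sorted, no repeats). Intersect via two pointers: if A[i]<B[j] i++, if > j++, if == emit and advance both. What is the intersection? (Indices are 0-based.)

intersection = [7, 10, 23]

i=0 j=0: 1<7, i++
i=1 j=0: 2<7, i++
i=2 j=0: 3<7, i++
i=3 j=0: 5<7, i++
i=4 j=0: 7==7 emit, i++,j++
i=5 j=1: 9<10, i++
i=6 j=1: 10==10 emit, i++,j++
i=7 j=2: 11<23, i++
i=8 j=2: 12<23, i++
i=9 j=2: 14<23, i++
i=10 j=2: 15<23, i++
i=11 j=2: 19<23, i++
i=12 j=2: 23==23 emit, i++,j++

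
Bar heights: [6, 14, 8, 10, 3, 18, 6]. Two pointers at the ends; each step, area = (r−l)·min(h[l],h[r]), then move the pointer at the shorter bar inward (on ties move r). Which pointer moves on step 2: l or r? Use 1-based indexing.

l

[1,7] min(6,6)*6=36 best=36 * → r--
[1,6] min(6,18)*5=30 best=36 → l++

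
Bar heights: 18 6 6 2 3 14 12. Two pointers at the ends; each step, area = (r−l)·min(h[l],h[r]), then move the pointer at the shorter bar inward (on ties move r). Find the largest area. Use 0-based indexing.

max area = 72

l=0 r=6: min(18,12)*6=72 best=72 *, r--
l=0 r=5: min(18,14)*5=70 best=72, r--
l=0 r=4: min(18,3)*4=12 best=72, r--
l=0 r=3: min(18,2)*3=6 best=72, r--
l=0 r=2: min(18,6)*2=12 best=72, r--
l=0 r=1: min(18,6)*1=6 best=72, r--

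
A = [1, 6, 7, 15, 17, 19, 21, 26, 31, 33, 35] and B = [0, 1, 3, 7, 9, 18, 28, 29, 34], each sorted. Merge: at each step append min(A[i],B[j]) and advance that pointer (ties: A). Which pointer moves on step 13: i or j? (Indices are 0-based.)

i

i=0 j=0: A[i]=1>B[j]=0 take 0, j++
i=0 j=1: A[i]=1<=B[j]=1 take 1, i++
i=1 j=1: A[i]=6>B[j]=1 take 1, j++
i=1 j=2: A[i]=6>B[j]=3 take 3, j++
i=1 j=3: A[i]=6<=B[j]=7 take 6, i++
i=2 j=3: A[i]=7<=B[j]=7 take 7, i++
i=3 j=3: A[i]=15>B[j]=7 take 7, j++
i=3 j=4: A[i]=15>B[j]=9 take 9, j++
i=3 j=5: A[i]=15<=B[j]=18 take 15, i++
i=4 j=5: A[i]=17<=B[j]=18 take 17, i++
i=5 j=5: A[i]=19>B[j]=18 take 18, j++
i=5 j=6: A[i]=19<=B[j]=28 take 19, i++
i=6 j=6: A[i]=21<=B[j]=28 take 21, i++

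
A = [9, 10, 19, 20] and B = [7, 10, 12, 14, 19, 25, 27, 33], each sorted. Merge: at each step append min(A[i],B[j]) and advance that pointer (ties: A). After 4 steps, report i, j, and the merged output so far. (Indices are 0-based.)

i=2, j=2, merged so far=[7, 9, 10, 10]

[i=0,j=0] A[i]=9>B[j]=7 take 7 → j++
[i=0,j=1] A[i]=9<=B[j]=10 take 9 → i++
[i=1,j=1] A[i]=10<=B[j]=10 take 10 → i++
[i=2,j=1] A[i]=19>B[j]=10 take 10 → j++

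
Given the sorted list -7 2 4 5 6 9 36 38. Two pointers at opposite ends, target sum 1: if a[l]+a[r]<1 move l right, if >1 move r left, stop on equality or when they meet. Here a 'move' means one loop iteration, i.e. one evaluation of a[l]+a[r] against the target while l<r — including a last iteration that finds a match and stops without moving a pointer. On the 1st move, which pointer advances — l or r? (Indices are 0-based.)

r

[0,7] -7+38=31 >1 → r--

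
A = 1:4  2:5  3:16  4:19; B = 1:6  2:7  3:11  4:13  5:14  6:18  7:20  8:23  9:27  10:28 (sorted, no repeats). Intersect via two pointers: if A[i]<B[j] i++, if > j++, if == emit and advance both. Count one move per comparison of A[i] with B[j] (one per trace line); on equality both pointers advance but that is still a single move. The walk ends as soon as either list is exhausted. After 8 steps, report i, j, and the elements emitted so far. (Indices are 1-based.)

i=1 j=1: 4<6, i++
i=2 j=1: 5<6, i++
i=3 j=1: 16>6, j++
i=3 j=2: 16>7, j++
i=3 j=3: 16>11, j++
i=3 j=4: 16>13, j++
i=3 j=5: 16>14, j++
i=3 j=6: 16<18, i++

i=4, j=6, emitted=[]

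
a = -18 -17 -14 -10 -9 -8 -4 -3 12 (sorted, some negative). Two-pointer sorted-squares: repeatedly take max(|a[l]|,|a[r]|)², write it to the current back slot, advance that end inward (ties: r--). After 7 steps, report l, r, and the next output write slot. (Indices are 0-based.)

l=6, r=7, next write slot=1

[0,8] |-18|>|12| out[8]=324 → l++
[1,8] |-17|>|12| out[7]=289 → l++
[2,8] |-14|>|12| out[6]=196 → l++
[3,8] |-10|<=|12| out[5]=144 → r--
[3,7] |-10|>|-3| out[4]=100 → l++
[4,7] |-9|>|-3| out[3]=81 → l++
[5,7] |-8|>|-3| out[2]=64 → l++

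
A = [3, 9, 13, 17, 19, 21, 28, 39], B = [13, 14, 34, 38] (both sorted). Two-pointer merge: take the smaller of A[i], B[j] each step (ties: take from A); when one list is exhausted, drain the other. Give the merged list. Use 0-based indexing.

[3, 9, 13, 13, 14, 17, 19, 21, 28, 34, 38, 39]

i=0 j=0: A[i]=3<=B[j]=13 take 3, i++
i=1 j=0: A[i]=9<=B[j]=13 take 9, i++
i=2 j=0: A[i]=13<=B[j]=13 take 13, i++
i=3 j=0: A[i]=17>B[j]=13 take 13, j++
i=3 j=1: A[i]=17>B[j]=14 take 14, j++
i=3 j=2: A[i]=17<=B[j]=34 take 17, i++
i=4 j=2: A[i]=19<=B[j]=34 take 19, i++
i=5 j=2: A[i]=21<=B[j]=34 take 21, i++
i=6 j=2: A[i]=28<=B[j]=34 take 28, i++
i=7 j=2: A[i]=39>B[j]=34 take 34, j++
i=7 j=3: A[i]=39>B[j]=38 take 38, j++
i=7 j=4: B done, take A[i]=39, i++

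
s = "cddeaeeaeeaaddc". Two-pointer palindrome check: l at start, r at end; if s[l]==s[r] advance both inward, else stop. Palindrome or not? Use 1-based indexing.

not a palindrome (mismatch at 4,12)

l=1 r=15: 'c'=='c', l++,r--
l=2 r=14: 'd'=='d', l++,r--
l=3 r=13: 'd'=='d', l++,r--
l=4 r=12: 'e'!='a', stop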